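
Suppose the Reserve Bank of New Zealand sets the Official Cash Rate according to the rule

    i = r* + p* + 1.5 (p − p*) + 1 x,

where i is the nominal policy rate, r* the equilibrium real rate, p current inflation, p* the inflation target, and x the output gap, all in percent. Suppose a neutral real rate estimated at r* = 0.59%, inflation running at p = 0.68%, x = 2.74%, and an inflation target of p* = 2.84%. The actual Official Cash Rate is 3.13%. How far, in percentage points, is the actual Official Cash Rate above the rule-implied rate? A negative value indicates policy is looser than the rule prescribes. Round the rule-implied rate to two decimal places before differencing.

0.20 pp

i = 0.59 + 2.84 + 1.5 × (0.68 − 2.84) + 1 × 2.74
   = 0.59 + 2.84 − 3.24 + 2.74 = 2.93
Deviation = 3.13 − 2.93 = 0.20 pp.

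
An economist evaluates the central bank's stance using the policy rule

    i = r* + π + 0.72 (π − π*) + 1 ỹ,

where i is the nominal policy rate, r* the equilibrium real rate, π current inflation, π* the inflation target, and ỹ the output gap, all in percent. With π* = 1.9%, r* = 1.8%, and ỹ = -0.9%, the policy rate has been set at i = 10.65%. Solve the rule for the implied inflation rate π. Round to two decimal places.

Collecting π: i = r* + (1 + 0.72) π − 0.72 π* + 1 ỹ
1.72 π = 10.65 − 1.8 + 0.72 × 1.9 − 1 × (-0.9) = 11.118
π = 11.118 / 1.72 = 6.46

6.46%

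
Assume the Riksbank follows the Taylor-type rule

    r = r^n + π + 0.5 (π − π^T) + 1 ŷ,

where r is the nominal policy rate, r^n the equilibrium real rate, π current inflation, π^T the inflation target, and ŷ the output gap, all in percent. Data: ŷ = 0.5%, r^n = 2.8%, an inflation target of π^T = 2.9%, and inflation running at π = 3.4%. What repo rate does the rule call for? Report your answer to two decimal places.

6.95%

r = 2.8 + 3.4 + 0.5 × (3.4 − 2.9) + 1 × 0.5
   = 2.8 + 3.4 + 0.25 + 0.5 = 6.95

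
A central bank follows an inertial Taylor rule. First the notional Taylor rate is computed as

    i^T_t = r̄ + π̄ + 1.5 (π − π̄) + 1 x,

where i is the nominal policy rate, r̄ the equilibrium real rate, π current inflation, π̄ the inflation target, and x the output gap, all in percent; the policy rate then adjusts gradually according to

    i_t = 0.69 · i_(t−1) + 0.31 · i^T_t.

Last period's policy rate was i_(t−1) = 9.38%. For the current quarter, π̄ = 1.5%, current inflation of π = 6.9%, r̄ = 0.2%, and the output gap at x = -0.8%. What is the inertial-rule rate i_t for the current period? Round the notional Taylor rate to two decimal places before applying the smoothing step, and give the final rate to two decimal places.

9.26%

i^T_t = 0.2 + 1.5 + 1.5 × (6.9 − 1.5) + 1 × (-0.8)
   = 0.2 + 1.5 + 8.1 − 0.8 = 9.00
i_t = 0.69 × 9.38 + 0.31 × 9.00 = 6.4722 + 2.79 = 9.26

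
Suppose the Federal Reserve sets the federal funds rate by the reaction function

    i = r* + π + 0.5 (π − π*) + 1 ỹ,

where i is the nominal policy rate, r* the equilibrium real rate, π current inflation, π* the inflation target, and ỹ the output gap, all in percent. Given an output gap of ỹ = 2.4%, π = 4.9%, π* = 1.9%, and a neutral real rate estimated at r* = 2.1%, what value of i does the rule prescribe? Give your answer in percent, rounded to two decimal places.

10.90%

i = 2.1 + 4.9 + 0.5 × (4.9 − 1.9) + 1 × 2.4
   = 2.1 + 4.9 + 1.5 + 2.4 = 10.90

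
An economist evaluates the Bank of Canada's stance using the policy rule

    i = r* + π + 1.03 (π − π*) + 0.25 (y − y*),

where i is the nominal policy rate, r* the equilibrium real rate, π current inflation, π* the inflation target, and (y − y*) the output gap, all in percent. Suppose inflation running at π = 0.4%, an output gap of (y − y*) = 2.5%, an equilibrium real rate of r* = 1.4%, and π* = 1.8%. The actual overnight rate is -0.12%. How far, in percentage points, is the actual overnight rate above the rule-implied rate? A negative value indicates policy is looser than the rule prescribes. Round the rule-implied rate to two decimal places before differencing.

i = 1.4 + 0.4 + 1.03 × (0.4 − 1.8) + 0.25 × 2.5
   = 1.4 + 0.4 − 1.442 + 0.625 = 0.98
Deviation = -0.12 − 0.98 = -1.10 pp.

-1.10 pp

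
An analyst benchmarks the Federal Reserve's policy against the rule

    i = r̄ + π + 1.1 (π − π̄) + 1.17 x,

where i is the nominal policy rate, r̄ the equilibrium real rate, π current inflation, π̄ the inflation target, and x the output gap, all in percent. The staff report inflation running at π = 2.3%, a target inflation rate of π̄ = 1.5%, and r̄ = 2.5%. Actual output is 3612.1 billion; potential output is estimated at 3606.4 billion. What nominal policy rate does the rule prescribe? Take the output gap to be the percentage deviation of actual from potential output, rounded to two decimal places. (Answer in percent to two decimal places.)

Output gap = 100 × (3612.1 − 3606.4) / 3606.4 = 0.16%.
i = 2.50 + 2.30 + 1.1 × (2.30 − 1.50) + 1.17 × 0.16
   = 2.50 + 2.3 + 0.88 + 0.1872 = 5.87

5.87%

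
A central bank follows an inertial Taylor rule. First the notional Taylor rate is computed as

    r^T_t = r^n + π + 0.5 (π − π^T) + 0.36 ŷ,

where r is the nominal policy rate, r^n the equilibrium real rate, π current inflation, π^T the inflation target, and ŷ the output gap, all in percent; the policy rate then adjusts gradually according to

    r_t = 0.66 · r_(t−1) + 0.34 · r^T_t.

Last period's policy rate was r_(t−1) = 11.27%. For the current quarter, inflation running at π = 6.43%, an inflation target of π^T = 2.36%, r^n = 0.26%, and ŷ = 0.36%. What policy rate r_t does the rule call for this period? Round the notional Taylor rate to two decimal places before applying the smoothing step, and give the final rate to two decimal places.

10.45%

r^T_t = 0.26 + 6.43 + 0.5 × (6.43 − 2.36) + 0.36 × 0.36
   = 0.26 + 6.43 + 2.035 + 0.1296 = 8.85
r_t = 0.66 × 11.27 + 0.34 × 8.85 = 7.4382 + 3.009 = 10.45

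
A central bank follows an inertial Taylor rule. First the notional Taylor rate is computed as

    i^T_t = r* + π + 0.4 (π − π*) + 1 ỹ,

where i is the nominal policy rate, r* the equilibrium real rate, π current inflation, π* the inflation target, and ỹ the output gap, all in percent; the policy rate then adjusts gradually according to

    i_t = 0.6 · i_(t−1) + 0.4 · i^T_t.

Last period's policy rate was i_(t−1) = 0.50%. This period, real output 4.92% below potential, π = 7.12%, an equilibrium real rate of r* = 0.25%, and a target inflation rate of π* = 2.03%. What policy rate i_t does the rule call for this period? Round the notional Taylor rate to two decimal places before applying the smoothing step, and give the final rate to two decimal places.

2.10%

Output 4.92% below potential → ỹ = -4.92.
i^T_t = 0.25 + 7.12 + 0.4 × (7.12 − 2.03) + 1 × (-4.92)
   = 0.25 + 7.12 + 2.036 − 4.92 = 4.49
i_t = 0.6 × 0.50 + 0.4 × 4.49 = 0.3 + 1.796 = 2.10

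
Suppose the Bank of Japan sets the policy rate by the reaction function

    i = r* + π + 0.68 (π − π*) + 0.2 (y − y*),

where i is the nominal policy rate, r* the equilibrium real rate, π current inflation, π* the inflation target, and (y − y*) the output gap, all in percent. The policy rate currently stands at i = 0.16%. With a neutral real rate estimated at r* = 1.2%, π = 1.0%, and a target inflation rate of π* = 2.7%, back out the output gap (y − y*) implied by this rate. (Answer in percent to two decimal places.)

-4.42%

0.2 (y − y*) = 0.16 − 1.2 − 1.0 − 0.68 × (1.0 − 2.7) = -0.884
(y − y*) = -0.884 / 0.2 = -4.42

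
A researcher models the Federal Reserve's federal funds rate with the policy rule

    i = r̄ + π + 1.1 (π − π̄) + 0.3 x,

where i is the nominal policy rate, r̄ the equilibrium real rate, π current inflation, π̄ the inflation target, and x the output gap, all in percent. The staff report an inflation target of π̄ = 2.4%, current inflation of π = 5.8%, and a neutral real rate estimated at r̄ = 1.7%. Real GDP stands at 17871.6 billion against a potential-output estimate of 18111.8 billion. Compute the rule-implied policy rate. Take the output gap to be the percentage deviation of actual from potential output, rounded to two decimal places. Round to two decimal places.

10.84%

Output gap = 100 × (17871.6 − 18111.8) / 18111.8 = -1.33%.
i = 1.70 + 5.80 + 1.1 × (5.80 − 2.40) + 0.3 × (-1.33)
   = 1.70 + 5.8 + 3.74 − 0.399 = 10.84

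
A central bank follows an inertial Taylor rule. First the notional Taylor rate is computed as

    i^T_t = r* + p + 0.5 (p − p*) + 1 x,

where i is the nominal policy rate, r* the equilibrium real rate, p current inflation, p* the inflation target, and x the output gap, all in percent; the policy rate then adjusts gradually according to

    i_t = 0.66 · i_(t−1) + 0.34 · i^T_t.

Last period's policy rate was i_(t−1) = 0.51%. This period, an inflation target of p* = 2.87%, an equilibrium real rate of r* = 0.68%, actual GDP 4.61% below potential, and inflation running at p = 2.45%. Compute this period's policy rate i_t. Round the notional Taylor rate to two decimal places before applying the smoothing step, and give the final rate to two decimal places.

-0.24%

Output 4.61% below potential → x = -4.61.
i^T_t = 0.68 + 2.45 + 0.5 × (2.45 − 2.87) + 1 × (-4.61)
   = 0.68 + 2.45 − 0.21 − 4.61 = -1.69
i_t = 0.66 × 0.51 + 0.34 × (-1.69) = 0.3366 − 0.5746 = -0.24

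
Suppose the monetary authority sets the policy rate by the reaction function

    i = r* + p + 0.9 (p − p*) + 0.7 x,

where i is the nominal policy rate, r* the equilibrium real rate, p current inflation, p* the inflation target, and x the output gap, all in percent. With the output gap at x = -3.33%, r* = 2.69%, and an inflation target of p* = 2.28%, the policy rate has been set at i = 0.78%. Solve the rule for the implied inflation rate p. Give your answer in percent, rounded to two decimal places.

1.30%

Collecting p: i = r* + (1 + 0.9) p − 0.9 p* + 0.7 x
1.9 p = 0.78 − 2.69 + 0.9 × 2.28 − 0.7 × (-3.33) = 2.473
p = 2.473 / 1.9 = 1.30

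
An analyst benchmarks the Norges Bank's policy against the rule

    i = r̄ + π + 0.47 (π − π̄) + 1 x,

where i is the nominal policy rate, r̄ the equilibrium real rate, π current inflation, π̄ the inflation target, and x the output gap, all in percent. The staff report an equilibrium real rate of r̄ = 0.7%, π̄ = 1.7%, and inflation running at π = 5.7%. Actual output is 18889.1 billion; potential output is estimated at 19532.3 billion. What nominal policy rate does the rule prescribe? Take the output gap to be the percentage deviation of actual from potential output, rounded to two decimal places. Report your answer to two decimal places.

Output gap = 100 × (18889.1 − 19532.3) / 19532.3 = -3.29%.
i = 0.70 + 5.70 + 0.47 × (5.70 − 1.70) + 1 × (-3.29)
   = 0.70 + 5.7 + 1.88 − 3.29 = 4.99

4.99%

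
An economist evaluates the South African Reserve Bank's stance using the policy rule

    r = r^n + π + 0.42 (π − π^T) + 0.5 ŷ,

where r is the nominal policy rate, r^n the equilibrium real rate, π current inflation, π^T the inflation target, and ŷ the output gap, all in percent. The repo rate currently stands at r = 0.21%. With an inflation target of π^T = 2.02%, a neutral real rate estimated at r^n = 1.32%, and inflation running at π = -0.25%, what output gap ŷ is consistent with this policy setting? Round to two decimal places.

0.19%

0.5 ŷ = 0.21 − 1.32 − (-0.25) − 0.42 × ((-0.25) − 2.02) = 0.0934
ŷ = 0.0934 / 0.5 = 0.19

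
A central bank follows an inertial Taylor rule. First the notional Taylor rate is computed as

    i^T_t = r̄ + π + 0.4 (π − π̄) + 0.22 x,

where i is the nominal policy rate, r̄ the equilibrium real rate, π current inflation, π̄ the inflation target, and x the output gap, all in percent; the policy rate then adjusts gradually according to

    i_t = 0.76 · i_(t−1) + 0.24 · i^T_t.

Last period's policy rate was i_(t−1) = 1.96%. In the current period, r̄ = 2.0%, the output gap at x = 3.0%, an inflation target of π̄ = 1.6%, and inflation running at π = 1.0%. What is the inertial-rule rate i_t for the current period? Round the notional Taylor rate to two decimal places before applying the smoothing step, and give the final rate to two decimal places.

2.31%

i^T_t = 2.0 + 1.0 + 0.4 × (1.0 − 1.6) + 0.22 × 3.0
   = 2.0 + 1 − 0.24 + 0.66 = 3.42
i_t = 0.76 × 1.96 + 0.24 × 3.42 = 1.4896 + 0.8208 = 2.31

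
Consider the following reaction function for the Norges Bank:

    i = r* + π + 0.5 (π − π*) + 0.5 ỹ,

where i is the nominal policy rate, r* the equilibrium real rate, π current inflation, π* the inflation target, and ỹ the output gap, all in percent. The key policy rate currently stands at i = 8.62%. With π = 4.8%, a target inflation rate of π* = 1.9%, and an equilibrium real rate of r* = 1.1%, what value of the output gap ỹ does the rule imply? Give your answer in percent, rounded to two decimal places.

0.5 ỹ = 8.62 − 1.1 − 4.8 − 0.5 × (4.8 − 1.9) = 1.27
ỹ = 1.27 / 0.5 = 2.54

2.54%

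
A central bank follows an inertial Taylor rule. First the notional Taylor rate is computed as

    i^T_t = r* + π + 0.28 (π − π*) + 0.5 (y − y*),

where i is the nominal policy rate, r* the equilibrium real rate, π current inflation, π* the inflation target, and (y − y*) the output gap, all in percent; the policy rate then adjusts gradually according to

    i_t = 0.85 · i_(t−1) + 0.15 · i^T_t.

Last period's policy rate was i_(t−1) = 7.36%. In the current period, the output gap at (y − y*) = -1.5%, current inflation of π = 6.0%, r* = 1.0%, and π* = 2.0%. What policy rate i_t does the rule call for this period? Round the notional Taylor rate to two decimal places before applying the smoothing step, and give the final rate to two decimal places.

i^T_t = 1.0 + 6.0 + 0.28 × (6.0 − 2.0) + 0.5 × (-1.5)
   = 1.0 + 6 + 1.12 − 0.75 = 7.37
i_t = 0.85 × 7.36 + 0.15 × 7.37 = 6.256 + 1.1055 = 7.36

7.36%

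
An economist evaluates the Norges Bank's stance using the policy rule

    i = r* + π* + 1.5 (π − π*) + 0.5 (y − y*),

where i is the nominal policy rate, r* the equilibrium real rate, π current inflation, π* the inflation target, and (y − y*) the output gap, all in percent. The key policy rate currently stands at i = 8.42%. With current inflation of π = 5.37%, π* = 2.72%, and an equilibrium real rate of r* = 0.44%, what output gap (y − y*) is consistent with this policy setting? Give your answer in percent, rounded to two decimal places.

0.5 (y − y*) = 8.42 − 0.44 − 2.72 − 1.5 × (5.37 − 2.72) = 1.285
(y − y*) = 1.285 / 0.5 = 2.57

2.57%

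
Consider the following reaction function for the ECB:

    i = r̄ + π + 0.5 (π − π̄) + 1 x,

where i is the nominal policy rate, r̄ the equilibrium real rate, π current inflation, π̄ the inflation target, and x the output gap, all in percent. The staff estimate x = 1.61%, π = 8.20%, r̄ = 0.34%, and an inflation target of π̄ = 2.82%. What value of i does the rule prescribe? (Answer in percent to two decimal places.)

i = 0.34 + 8.20 + 0.5 × (8.20 − 2.82) + 1 × 1.61
   = 0.34 + 8.2 + 2.69 + 1.61 = 12.84

12.84%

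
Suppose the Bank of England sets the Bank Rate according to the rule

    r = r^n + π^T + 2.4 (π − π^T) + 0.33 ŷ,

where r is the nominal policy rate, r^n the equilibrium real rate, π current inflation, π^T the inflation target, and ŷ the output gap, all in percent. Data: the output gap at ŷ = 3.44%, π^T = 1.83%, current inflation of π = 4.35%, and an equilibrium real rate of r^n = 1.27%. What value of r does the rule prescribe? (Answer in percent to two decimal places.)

10.28%

r = 1.27 + 1.83 + 2.4 × (4.35 − 1.83) + 0.33 × 3.44
   = 1.27 + 1.83 + 6.048 + 1.1352 = 10.28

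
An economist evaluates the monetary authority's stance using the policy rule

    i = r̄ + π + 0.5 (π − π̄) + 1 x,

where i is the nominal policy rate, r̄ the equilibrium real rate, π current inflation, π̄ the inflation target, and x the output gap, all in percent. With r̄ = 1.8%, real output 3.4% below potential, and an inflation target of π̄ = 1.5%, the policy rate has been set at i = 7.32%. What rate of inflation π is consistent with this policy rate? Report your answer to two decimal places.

6.45%

Output 3.4% below potential → x = -3.4.
Collecting π: i = r̄ + (1 + 0.5) π − 0.5 π̄ + 1 x
1.5 π = 7.32 − 1.8 + 0.5 × 1.5 − 1 × (-3.4) = 9.67
π = 9.67 / 1.5 = 6.45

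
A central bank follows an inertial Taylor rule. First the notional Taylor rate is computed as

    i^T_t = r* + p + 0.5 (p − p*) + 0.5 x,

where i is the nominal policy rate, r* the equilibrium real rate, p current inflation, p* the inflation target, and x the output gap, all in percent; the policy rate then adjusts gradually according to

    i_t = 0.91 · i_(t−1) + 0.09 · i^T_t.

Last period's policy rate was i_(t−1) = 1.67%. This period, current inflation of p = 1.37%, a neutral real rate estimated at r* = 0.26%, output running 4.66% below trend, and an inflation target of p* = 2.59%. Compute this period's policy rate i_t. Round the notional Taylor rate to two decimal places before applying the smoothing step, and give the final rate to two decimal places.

1.40%

Output 4.66% below potential → x = -4.66.
i^T_t = 0.26 + 1.37 + 0.5 × (1.37 − 2.59) + 0.5 × (-4.66)
   = 0.26 + 1.37 − 0.61 − 2.33 = -1.31
i_t = 0.91 × 1.67 + 0.09 × (-1.31) = 1.5197 − 0.1179 = 1.40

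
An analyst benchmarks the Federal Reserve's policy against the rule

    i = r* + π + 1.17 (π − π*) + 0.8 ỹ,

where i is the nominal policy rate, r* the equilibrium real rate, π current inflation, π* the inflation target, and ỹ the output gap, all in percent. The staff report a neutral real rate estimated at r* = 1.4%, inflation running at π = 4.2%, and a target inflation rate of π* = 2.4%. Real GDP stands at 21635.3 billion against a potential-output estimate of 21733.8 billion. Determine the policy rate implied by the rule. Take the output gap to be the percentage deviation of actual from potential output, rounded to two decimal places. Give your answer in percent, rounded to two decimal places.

7.35%

Output gap = 100 × (21635.3 − 21733.8) / 21733.8 = -0.45%.
i = 1.40 + 4.20 + 1.17 × (4.20 − 2.40) + 0.8 × (-0.45)
   = 1.40 + 4.2 + 2.106 − 0.36 = 7.35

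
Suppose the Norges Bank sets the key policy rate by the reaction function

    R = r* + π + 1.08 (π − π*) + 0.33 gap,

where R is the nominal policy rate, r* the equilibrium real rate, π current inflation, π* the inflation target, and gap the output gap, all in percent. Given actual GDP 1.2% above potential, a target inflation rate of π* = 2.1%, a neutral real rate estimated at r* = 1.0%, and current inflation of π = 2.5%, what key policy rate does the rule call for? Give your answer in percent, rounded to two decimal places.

Output 1.2% above potential → gap = 1.2.
R = 1.0 + 2.5 + 1.08 × (2.5 − 2.1) + 0.33 × 1.2
   = 1.0 + 2.5 + 0.432 + 0.396 = 4.33

4.33%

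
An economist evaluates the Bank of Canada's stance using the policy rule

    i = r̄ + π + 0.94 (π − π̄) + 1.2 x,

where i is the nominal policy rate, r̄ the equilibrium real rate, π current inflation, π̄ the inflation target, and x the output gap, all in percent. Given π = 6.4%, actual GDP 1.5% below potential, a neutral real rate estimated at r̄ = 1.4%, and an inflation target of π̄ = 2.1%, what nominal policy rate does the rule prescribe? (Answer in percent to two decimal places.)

10.04%

Output 1.5% below potential → x = -1.5.
i = 1.4 + 6.4 + 0.94 × (6.4 − 2.1) + 1.2 × (-1.5)
   = 1.4 + 6.4 + 4.042 − 1.8 = 10.04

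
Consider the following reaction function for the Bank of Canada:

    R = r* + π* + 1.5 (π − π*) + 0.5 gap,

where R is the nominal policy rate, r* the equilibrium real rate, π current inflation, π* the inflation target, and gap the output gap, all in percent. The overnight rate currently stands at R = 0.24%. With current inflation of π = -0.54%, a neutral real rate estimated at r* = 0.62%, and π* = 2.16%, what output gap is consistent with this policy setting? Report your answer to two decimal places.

3.02%

0.5 gap = 0.24 − 0.62 − 2.16 − 1.5 × ((-0.54) − 2.16) = 1.51
gap = 1.51 / 0.5 = 3.02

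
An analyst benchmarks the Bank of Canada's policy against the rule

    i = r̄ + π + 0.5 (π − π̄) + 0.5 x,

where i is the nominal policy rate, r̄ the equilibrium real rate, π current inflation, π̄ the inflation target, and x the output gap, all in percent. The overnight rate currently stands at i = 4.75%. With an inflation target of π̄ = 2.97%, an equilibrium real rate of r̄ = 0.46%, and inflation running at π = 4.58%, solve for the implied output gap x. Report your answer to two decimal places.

0.5 x = 4.75 − 0.46 − 4.58 − 0.5 × (4.58 − 2.97) = -1.095
x = -1.095 / 0.5 = -2.19

-2.19%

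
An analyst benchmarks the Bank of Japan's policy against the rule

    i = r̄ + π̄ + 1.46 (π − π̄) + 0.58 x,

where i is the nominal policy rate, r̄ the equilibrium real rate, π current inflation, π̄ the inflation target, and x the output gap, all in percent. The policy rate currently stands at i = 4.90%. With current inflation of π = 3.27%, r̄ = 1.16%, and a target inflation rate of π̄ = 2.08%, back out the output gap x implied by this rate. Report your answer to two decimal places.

0.58 x = 4.90 − 1.16 − 2.08 − 1.46 × (3.27 − 2.08) = -0.0774
x = -0.0774 / 0.58 = -0.13

-0.13%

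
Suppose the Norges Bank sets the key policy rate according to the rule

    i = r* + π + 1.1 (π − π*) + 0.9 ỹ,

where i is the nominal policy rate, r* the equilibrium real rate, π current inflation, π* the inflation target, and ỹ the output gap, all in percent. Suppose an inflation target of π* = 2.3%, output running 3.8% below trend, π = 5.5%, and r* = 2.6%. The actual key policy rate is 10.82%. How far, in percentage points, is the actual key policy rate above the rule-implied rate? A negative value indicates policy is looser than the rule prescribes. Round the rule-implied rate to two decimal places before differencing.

Output 3.8% below potential → ỹ = -3.8.
i = 2.6 + 5.5 + 1.1 × (5.5 − 2.3) + 0.9 × (-3.8)
   = 2.6 + 5.5 + 3.52 − 3.42 = 8.20
Deviation = 10.82 − 8.20 = 2.62 pp.

2.62 pp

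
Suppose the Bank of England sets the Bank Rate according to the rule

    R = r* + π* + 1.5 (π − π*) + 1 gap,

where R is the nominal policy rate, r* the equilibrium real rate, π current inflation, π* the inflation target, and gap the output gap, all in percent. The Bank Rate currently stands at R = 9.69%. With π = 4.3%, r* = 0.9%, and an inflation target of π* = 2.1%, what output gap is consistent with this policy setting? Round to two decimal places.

1 gap = 9.69 − 0.9 − 2.1 − 1.5 × (4.3 − 2.1) = 3.39
gap = 3.39 / 1 = 3.39

3.39%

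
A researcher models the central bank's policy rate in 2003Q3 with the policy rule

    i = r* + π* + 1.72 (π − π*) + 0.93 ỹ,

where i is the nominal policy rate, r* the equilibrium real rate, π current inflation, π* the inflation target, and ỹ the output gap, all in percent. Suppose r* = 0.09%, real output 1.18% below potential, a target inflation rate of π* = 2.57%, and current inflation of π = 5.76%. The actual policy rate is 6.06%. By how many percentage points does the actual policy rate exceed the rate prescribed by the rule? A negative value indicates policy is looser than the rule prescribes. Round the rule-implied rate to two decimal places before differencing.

Output 1.18% below potential → ỹ = -1.18.
i = 0.09 + 2.57 + 1.72 × (5.76 − 2.57) + 0.93 × (-1.18)
   = 0.09 + 2.57 + 5.4868 − 1.0974 = 7.05
Deviation = 6.06 − 7.05 = -0.99 pp.

-0.99 pp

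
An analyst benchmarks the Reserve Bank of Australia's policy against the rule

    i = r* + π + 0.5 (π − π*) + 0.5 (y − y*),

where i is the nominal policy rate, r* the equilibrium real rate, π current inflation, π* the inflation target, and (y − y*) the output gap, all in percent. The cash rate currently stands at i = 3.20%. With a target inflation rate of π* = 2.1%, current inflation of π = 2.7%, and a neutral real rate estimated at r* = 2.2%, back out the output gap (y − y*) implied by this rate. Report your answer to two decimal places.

0.5 (y − y*) = 3.20 − 2.2 − 2.7 − 0.5 × (2.7 − 2.1) = -2
(y − y*) = -2 / 0.5 = -4.00

-4.00%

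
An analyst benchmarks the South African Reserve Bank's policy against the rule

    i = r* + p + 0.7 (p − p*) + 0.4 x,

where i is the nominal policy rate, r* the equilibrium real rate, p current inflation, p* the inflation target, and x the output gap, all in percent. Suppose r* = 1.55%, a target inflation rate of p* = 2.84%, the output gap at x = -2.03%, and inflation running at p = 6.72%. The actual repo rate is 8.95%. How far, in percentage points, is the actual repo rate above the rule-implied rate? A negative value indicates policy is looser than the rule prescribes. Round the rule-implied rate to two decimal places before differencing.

i = 1.55 + 6.72 + 0.7 × (6.72 − 2.84) + 0.4 × (-2.03)
   = 1.55 + 6.72 + 2.716 − 0.812 = 10.17
Deviation = 8.95 − 10.17 = -1.22 pp.

-1.22 pp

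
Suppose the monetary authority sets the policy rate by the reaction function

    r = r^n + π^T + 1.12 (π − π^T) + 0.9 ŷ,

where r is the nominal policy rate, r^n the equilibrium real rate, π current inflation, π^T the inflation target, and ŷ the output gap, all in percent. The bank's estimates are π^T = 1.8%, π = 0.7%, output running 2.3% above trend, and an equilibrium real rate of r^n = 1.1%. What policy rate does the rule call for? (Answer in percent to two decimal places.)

Output 2.3% above potential → ŷ = 2.3.
r = 1.1 + 1.8 + 1.12 × (0.7 − 1.8) + 0.9 × 2.3
   = 1.1 + 1.8 − 1.232 + 2.07 = 3.74

3.74%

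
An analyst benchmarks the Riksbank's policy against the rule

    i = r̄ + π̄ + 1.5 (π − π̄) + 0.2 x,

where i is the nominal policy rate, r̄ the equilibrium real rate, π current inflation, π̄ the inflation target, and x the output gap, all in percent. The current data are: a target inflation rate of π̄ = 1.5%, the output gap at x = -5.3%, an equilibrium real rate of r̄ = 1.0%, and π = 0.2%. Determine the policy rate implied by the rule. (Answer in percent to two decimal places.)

-0.51%

i = 1.0 + 1.5 + 1.5 × (0.2 − 1.5) + 0.2 × (-5.3)
   = 1.0 + 1.5 − 1.95 − 1.06 = -0.51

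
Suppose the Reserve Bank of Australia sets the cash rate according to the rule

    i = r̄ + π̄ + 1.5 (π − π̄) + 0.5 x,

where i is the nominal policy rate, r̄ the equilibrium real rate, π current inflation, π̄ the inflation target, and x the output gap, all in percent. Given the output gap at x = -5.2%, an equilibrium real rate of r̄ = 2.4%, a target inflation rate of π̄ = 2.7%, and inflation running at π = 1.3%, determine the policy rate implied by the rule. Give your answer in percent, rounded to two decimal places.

i = 2.4 + 2.7 + 1.5 × (1.3 − 2.7) + 0.5 × (-5.2)
   = 2.4 + 2.7 − 2.1 − 2.6 = 0.40

0.40%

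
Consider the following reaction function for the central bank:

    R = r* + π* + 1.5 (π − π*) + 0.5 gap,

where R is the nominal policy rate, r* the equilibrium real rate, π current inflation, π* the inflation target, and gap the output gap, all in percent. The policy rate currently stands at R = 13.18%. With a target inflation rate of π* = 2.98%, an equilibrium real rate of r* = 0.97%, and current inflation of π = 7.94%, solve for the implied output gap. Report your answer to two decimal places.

3.58%

0.5 gap = 13.18 − 0.97 − 2.98 − 1.5 × (7.94 − 2.98) = 1.79
gap = 1.79 / 0.5 = 3.58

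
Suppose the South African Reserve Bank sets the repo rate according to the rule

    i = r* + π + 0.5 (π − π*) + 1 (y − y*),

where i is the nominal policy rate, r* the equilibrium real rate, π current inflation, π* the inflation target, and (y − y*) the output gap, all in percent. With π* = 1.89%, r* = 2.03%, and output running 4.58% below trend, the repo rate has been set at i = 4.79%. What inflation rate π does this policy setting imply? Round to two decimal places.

5.52%

Output 4.58% below potential → (y − y*) = -4.58.
Collecting π: i = r* + (1 + 0.5) π − 0.5 π* + 1 (y − y*)
1.5 π = 4.79 − 2.03 + 0.5 × 1.89 − 1 × (-4.58) = 8.285
π = 8.285 / 1.5 = 5.52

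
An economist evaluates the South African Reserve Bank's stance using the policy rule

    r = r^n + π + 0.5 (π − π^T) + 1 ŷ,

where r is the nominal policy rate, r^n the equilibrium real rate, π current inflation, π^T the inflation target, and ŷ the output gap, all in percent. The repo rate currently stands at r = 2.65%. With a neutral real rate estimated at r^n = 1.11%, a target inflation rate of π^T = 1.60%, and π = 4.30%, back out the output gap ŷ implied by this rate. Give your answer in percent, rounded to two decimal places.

1 ŷ = 2.65 − 1.11 − 4.30 − 0.5 × (4.30 − 1.60) = -4.11
ŷ = -4.11 / 1 = -4.11

-4.11%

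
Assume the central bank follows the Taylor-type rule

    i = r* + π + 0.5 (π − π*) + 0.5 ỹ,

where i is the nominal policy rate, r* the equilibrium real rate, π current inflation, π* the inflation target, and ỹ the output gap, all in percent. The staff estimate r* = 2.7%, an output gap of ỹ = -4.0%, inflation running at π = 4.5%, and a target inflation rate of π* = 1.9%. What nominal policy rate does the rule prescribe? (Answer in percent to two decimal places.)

i = 2.7 + 4.5 + 0.5 × (4.5 − 1.9) + 0.5 × (-4.0)
   = 2.7 + 4.5 + 1.3 − 2 = 6.50

6.50%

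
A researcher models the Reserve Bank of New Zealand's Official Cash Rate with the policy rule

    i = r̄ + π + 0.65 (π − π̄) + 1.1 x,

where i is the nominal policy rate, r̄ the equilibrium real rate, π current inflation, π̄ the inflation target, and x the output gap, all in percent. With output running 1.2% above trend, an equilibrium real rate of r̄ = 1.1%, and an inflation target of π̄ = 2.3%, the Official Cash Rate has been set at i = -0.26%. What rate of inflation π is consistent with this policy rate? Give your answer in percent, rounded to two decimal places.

Output 1.2% above potential → x = 1.2.
Collecting π: i = r̄ + (1 + 0.65) π − 0.65 π̄ + 1.1 x
1.65 π = -0.26 − 1.1 + 0.65 × 2.3 − 1.1 × 1.2 = -1.185
π = -1.185 / 1.65 = -0.72

-0.72%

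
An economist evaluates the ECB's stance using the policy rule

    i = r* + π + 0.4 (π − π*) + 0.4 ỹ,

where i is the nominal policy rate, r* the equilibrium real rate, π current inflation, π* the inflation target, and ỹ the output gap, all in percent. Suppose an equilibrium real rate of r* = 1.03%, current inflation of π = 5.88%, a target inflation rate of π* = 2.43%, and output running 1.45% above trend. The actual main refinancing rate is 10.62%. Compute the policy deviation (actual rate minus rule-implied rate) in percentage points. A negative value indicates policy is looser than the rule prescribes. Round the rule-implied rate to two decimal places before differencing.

1.75 pp

Output 1.45% above potential → ỹ = 1.45.
i = 1.03 + 5.88 + 0.4 × (5.88 − 2.43) + 0.4 × 1.45
   = 1.03 + 5.88 + 1.38 + 0.58 = 8.87
Deviation = 10.62 − 8.87 = 1.75 pp.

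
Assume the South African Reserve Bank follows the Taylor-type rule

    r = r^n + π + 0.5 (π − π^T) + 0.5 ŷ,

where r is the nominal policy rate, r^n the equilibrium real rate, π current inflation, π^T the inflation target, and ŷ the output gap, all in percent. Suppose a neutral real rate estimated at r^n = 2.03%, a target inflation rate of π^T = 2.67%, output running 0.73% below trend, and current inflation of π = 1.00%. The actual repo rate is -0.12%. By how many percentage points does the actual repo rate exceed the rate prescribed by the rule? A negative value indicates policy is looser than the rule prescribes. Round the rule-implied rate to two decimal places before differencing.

Output 0.73% below potential → ŷ = -0.73.
r = 2.03 + 1.00 + 0.5 × (1.00 − 2.67) + 0.5 × (-0.73)
   = 2.03 + 1 − 0.835 − 0.365 = 1.83
Deviation = -0.12 − 1.83 = -1.95 pp.

-1.95 pp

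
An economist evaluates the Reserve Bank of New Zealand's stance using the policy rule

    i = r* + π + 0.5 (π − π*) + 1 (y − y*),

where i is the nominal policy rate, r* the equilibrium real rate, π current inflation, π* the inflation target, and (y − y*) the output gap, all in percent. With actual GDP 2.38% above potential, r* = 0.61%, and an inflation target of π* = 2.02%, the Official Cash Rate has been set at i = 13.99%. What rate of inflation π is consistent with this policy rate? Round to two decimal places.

Output 2.38% above potential → (y − y*) = 2.38.
Collecting π: i = r* + (1 + 0.5) π − 0.5 π* + 1 (y − y*)
1.5 π = 13.99 − 0.61 + 0.5 × 2.02 − 1 × 2.38 = 12.01
π = 12.01 / 1.5 = 8.01

8.01%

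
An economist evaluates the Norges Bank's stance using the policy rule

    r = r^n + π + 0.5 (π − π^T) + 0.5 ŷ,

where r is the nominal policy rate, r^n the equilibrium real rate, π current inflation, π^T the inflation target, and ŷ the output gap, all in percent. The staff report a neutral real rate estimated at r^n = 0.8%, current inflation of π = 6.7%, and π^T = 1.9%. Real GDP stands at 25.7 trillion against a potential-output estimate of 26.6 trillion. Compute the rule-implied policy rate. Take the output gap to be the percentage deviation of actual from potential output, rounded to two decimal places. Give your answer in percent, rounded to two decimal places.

8.21%

Output gap = 100 × (25.7 − 26.6) / 26.6 = -3.38%.
r = 0.80 + 6.70 + 0.5 × (6.70 − 1.90) + 0.5 × (-3.38)
   = 0.80 + 6.7 + 2.4 − 1.69 = 8.21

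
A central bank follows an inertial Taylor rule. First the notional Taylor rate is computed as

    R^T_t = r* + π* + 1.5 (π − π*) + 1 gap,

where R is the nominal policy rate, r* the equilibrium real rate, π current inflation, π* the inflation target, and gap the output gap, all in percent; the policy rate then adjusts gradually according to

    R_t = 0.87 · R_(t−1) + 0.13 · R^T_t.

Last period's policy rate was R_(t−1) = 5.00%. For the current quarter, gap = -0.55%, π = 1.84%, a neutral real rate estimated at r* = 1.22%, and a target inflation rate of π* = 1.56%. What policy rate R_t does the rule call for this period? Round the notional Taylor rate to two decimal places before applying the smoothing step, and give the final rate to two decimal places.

4.69%

R^T_t = 1.22 + 1.56 + 1.5 × (1.84 − 1.56) + 1 × (-0.55)
   = 1.22 + 1.56 + 0.42 − 0.55 = 2.65
R_t = 0.87 × 5.00 + 0.13 × 2.65 = 4.35 + 0.3445 = 4.69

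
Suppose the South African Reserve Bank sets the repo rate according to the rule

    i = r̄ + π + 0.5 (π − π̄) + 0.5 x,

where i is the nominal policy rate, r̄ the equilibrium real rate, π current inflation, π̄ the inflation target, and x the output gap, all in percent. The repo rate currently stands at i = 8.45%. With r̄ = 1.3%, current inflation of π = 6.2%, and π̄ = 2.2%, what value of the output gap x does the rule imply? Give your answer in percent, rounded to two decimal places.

0.5 x = 8.45 − 1.3 − 6.2 − 0.5 × (6.2 − 2.2) = -1.05
x = -1.05 / 0.5 = -2.10

-2.10%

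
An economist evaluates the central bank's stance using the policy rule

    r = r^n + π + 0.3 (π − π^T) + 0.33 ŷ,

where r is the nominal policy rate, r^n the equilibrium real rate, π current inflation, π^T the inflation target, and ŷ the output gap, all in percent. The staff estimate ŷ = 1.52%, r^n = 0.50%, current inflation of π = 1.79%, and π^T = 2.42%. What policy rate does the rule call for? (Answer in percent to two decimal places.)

r = 0.50 + 1.79 + 0.3 × (1.79 − 2.42) + 0.33 × 1.52
   = 0.50 + 1.79 − 0.189 + 0.5016 = 2.60

2.60%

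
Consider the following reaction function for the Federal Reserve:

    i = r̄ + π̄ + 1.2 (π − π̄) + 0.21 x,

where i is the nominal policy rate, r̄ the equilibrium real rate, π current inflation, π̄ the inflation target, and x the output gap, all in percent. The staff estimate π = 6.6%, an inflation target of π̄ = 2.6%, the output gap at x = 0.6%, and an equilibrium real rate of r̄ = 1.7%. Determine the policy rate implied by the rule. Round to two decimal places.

i = 1.7 + 2.6 + 1.2 × (6.6 − 2.6) + 0.21 × 0.6
   = 1.7 + 2.6 + 4.8 + 0.126 = 9.23

9.23%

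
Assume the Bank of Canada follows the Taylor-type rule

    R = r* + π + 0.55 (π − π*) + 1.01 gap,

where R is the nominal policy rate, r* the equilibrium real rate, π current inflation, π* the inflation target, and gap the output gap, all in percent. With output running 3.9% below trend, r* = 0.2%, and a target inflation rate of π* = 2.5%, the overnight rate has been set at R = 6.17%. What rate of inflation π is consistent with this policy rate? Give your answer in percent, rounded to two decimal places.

7.28%

Output 3.9% below potential → gap = -3.9.
Collecting π: R = r* + (1 + 0.55) π − 0.55 π* + 1.01 gap
1.55 π = 6.17 − 0.2 + 0.55 × 2.5 − 1.01 × (-3.9) = 11.284
π = 11.284 / 1.55 = 7.28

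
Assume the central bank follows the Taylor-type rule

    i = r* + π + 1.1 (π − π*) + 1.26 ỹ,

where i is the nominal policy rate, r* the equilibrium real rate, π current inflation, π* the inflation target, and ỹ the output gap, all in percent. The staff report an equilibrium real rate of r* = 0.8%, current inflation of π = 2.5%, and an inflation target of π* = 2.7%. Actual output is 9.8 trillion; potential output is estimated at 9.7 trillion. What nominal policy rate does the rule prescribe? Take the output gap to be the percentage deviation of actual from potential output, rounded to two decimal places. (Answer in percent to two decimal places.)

4.38%

Output gap = 100 × (9.8 − 9.7) / 9.7 = 1.03%.
i = 0.80 + 2.50 + 1.1 × (2.50 − 2.70) + 1.26 × 1.03
   = 0.80 + 2.5 − 0.22 + 1.2978 = 4.38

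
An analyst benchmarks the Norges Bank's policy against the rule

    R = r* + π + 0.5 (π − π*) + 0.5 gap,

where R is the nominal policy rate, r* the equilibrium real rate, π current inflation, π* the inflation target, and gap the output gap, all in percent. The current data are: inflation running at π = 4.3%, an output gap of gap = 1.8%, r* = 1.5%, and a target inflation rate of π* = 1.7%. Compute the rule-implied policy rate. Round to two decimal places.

R = 1.5 + 4.3 + 0.5 × (4.3 − 1.7) + 0.5 × 1.8
   = 1.5 + 4.3 + 1.3 + 0.9 = 8.00

8.00%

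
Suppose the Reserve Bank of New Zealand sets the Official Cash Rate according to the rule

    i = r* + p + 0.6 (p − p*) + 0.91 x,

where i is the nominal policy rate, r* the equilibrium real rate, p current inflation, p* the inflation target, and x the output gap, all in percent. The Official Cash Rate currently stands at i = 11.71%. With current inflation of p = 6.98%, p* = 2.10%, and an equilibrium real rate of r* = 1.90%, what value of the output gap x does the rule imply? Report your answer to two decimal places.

0.91 x = 11.71 − 1.90 − 6.98 − 0.6 × (6.98 − 2.10) = -0.098
x = -0.098 / 0.91 = -0.11

-0.11%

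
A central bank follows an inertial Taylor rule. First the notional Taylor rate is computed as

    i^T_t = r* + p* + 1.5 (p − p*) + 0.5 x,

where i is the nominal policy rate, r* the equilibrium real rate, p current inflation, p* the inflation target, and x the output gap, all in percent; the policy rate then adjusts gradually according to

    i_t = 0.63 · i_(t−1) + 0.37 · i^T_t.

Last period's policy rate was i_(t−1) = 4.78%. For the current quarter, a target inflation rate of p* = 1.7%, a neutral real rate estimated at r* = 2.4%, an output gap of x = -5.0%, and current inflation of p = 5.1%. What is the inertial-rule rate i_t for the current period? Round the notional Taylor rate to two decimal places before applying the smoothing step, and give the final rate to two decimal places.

i^T_t = 2.4 + 1.7 + 1.5 × (5.1 − 1.7) + 0.5 × (-5.0)
   = 2.4 + 1.7 + 5.1 − 2.5 = 6.70
i_t = 0.63 × 4.78 + 0.37 × 6.70 = 3.0114 + 2.479 = 5.49

5.49%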